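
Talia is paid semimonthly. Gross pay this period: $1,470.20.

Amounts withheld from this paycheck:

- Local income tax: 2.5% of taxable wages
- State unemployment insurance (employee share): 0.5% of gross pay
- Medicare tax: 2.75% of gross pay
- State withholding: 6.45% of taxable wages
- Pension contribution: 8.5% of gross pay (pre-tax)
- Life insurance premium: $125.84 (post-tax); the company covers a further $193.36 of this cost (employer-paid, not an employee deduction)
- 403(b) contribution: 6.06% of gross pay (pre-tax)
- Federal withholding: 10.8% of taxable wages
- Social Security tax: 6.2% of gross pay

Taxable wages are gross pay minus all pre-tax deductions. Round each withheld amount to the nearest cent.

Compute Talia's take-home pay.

403(b) contribution: $1,470.20 × 0.0606 = $89.09
Pension contribution: $1,470.20 × 0.085 = $124.97
Pre-tax total = $89.09 + $124.97 = $214.06
Taxable wages = $1,470.20 − $214.06 = $1,256.14
State withholding: $1,256.14 × 0.0645 = $81.02
Local income tax: $1,256.14 × 0.025 = $31.40
Federal withholding: $1,256.14 × 0.108 = $135.66
Medicare tax: $1,470.20 × 0.0275 = $40.43
State unemployment insurance (employee share): $1,470.20 × 0.005 = $7.35
Social Security tax: $1,470.20 × 0.062 = $91.15
Life insurance premium: $125.84
(Employer's $193.36 toward life insurance premium is not withheld from the employee.)
Total deductions = $89.09 + $124.97 + $81.02 + $31.40 + $135.66 + $40.43 + $7.35 + $91.15 + $125.84 = $726.91
Net pay = $1,470.20 − $726.91 = $743.29

$743.29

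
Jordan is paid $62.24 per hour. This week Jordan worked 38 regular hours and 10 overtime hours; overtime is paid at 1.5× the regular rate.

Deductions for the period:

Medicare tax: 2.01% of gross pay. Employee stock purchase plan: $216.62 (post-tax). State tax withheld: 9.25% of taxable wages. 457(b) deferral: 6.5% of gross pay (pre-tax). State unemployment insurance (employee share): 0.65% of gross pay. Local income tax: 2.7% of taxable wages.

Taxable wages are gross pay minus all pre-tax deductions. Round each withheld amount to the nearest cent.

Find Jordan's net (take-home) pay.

$2,411.36

Regular pay: 38 × $62.24 = $2,365.12
Overtime pay: 10 × $62.24 × 1.5 = $933.60
Gross pay = $2,365.12 + $933.60 = $3,298.72
457(b) deferral: $3,298.72 × 0.065 = $214.42
Taxable wages = $3,298.72 − $214.42 = $3,084.30
State tax withheld: $3,084.30 × 0.0925 = $285.30
Local income tax: $3,084.30 × 0.027 = $83.28
Medicare tax: $3,298.72 × 0.0201 = $66.30
State unemployment insurance (employee share): $3,298.72 × 0.0065 = $21.44
Employee stock purchase plan: $216.62
Total deductions = $214.42 + $285.30 + $83.28 + $66.30 + $21.44 + $216.62 = $887.36
Net pay = $3,298.72 − $887.36 = $2,411.36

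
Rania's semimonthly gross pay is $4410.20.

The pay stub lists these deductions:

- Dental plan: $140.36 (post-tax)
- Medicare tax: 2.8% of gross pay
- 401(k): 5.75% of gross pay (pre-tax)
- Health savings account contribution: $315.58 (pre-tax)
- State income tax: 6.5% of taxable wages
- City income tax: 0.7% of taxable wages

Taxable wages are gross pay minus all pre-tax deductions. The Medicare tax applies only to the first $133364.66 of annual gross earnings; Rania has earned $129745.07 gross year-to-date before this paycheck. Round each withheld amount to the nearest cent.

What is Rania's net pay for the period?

401(k): $4410.20 × 0.0575 = $253.59
Health savings account contribution: $315.58
Pre-tax total = $253.59 + $315.58 = $569.17
Taxable wages = $4410.20 − $569.17 = $3841.03
City income tax: $3841.03 × 0.007 = $26.89
State income tax: $3841.03 × 0.065 = $249.67
Medicare tax: only $133364.66 − $129745.07 = $3619.59 of this check is subject → $3619.59 × 0.028 = $101.35
Dental plan: $140.36
Total deductions = $253.59 + $315.58 + $26.89 + $249.67 + $101.35 + $140.36 = $1087.44
Net pay = $4410.20 − $1087.44 = $3322.76

$3322.76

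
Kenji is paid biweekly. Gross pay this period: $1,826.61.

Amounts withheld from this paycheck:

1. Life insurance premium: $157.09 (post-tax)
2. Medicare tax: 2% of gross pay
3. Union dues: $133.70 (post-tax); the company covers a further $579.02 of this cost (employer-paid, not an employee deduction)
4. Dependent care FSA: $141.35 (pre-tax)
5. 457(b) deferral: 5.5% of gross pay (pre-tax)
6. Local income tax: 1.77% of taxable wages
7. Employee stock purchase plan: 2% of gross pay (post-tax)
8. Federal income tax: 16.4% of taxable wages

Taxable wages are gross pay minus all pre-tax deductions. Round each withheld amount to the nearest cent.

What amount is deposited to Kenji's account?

$932.99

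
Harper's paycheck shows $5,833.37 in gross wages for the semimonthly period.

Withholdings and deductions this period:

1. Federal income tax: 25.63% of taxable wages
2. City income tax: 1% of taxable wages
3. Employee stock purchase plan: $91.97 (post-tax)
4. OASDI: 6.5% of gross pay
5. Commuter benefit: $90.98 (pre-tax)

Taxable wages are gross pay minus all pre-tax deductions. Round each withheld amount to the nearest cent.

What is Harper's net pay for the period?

Commuter benefit: $90.98
Taxable wages = $5,833.37 − $90.98 = $5,742.39
City income tax: $5,742.39 × 0.01 = $57.42
Federal income tax: $5,742.39 × 0.2563 = $1,471.77
OASDI: $5,833.37 × 0.065 = $379.17
Employee stock purchase plan: $91.97
Total deductions = $90.98 + $57.42 + $1,471.77 + $379.17 + $91.97 = $2,091.31
Net pay = $5,833.37 − $2,091.31 = $3,742.06

$3,742.06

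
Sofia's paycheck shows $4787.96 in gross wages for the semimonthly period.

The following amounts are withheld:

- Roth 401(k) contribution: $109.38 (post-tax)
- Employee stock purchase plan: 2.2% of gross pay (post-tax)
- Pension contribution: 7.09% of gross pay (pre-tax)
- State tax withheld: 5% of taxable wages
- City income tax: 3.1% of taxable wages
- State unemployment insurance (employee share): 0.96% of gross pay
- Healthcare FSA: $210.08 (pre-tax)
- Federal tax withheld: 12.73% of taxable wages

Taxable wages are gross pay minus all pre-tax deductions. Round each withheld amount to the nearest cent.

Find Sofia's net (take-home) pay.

$3094.87

Healthcare FSA: $210.08
Pension contribution: $4787.96 × 0.0709 = $339.47
Pre-tax total = $210.08 + $339.47 = $549.55
Taxable wages = $4787.96 − $549.55 = $4238.41
City income tax: $4238.41 × 0.031 = $131.39
State tax withheld: $4238.41 × 0.05 = $211.92
Federal tax withheld: $4238.41 × 0.1273 = $539.55
State unemployment insurance (employee share): $4787.96 × 0.0096 = $45.96
Employee stock purchase plan: $4787.96 × 0.022 = $105.34
Roth 401(k) contribution: $109.38
Total deductions = $210.08 + $339.47 + $131.39 + $211.92 + $539.55 + $45.96 + $105.34 + $109.38 = $1693.09
Net pay = $4787.96 − $1693.09 = $3094.87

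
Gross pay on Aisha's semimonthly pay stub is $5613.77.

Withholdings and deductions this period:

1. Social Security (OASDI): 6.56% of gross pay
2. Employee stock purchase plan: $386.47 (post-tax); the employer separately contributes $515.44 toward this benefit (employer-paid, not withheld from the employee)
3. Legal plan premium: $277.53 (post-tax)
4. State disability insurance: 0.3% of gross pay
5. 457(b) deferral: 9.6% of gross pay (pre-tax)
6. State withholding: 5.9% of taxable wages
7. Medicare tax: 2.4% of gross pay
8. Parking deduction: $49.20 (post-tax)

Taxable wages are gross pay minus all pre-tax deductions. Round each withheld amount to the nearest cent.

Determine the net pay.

$3542.40

457(b) deferral: $5613.77 × 0.096 = $538.92
Taxable wages = $5613.77 − $538.92 = $5074.85
State withholding: $5074.85 × 0.059 = $299.42
Medicare tax: $5613.77 × 0.024 = $134.73
State disability insurance: $5613.77 × 0.003 = $16.84
Social Security (OASDI): $5613.77 × 0.0656 = $368.26
Parking deduction: $49.20
Employee stock purchase plan: $386.47
Legal plan premium: $277.53
(Employer's $515.44 toward employee stock purchase plan is not withheld from the employee.)
Total deductions = $538.92 + $299.42 + $134.73 + $16.84 + $368.26 + $49.20 + $386.47 + $277.53 = $2071.37
Net pay = $5613.77 − $2071.37 = $3542.40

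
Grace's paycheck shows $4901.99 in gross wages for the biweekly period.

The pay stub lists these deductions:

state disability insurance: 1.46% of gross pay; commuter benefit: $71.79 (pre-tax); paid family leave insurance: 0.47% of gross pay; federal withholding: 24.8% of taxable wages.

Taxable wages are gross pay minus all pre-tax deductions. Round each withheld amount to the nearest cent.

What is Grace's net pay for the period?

Commuter benefit: $71.79
Taxable wages = $4901.99 − $71.79 = $4830.20
Federal withholding: $4830.20 × 0.248 = $1197.89
State disability insurance: $4901.99 × 0.0146 = $71.57
Paid family leave insurance: $4901.99 × 0.0047 = $23.04
Total deductions = $71.79 + $1197.89 + $71.57 + $23.04 = $1364.29
Net pay = $4901.99 − $1364.29 = $3537.70

$3537.70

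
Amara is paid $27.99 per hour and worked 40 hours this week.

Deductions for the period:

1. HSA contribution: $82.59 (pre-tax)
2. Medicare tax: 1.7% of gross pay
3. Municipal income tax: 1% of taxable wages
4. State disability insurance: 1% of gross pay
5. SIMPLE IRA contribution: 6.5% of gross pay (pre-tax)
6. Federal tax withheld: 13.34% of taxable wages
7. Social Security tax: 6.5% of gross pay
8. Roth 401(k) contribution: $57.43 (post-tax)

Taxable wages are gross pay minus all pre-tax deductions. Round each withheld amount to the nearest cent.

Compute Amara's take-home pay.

Gross pay: 40 × $27.99 = $1,119.60
SIMPLE IRA contribution: $1,119.60 × 0.065 = $72.77
HSA contribution: $82.59
Pre-tax total = $72.77 + $82.59 = $155.36
Taxable wages = $1,119.60 − $155.36 = $964.24
Municipal income tax: $964.24 × 0.01 = $9.64
Federal tax withheld: $964.24 × 0.1334 = $128.63
Social Security tax: $1,119.60 × 0.065 = $72.77
Medicare tax: $1,119.60 × 0.017 = $19.03
State disability insurance: $1,119.60 × 0.01 = $11.20
Roth 401(k) contribution: $57.43
Total deductions = $72.77 + $82.59 + $9.64 + $128.63 + $72.77 + $19.03 + $11.20 + $57.43 = $454.06
Net pay = $1,119.60 − $454.06 = $665.54

$665.54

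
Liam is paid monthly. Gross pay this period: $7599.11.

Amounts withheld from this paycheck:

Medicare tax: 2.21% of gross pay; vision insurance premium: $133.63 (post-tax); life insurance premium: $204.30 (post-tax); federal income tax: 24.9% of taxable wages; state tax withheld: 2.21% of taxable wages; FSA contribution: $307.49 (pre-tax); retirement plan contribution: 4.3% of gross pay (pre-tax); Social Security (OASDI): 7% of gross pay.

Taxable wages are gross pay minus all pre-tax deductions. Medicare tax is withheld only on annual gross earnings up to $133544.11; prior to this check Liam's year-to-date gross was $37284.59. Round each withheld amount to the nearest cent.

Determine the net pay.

$4038.88

Retirement plan contribution: $7599.11 × 0.043 = $326.76
FSA contribution: $307.49
Pre-tax total = $326.76 + $307.49 = $634.25
Taxable wages = $7599.11 − $634.25 = $6964.86
State tax withheld: $6964.86 × 0.0221 = $153.92
Federal income tax: $6964.86 × 0.249 = $1734.25
Social Security (OASDI): $7599.11 × 0.07 = $531.94
Medicare tax: cap not yet reached, full $7599.11 is subject → $7599.11 × 0.0221 = $167.94
Vision insurance premium: $133.63
Life insurance premium: $204.30
Total deductions = $326.76 + $307.49 + $153.92 + $1734.25 + $531.94 + $167.94 + $133.63 + $204.30 = $3560.23
Net pay = $7599.11 − $3560.23 = $4038.88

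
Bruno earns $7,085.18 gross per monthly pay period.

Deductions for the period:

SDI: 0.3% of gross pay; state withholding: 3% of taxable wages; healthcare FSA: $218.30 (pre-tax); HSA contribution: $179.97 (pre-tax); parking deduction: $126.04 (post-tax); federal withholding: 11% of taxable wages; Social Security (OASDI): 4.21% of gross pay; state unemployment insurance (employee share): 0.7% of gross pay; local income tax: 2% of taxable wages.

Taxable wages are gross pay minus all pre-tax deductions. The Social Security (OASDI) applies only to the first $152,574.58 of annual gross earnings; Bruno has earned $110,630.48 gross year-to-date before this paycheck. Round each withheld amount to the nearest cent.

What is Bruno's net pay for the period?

$5,121.81

Healthcare FSA: $218.30
HSA contribution: $179.97
Pre-tax total = $218.30 + $179.97 = $398.27
Taxable wages = $7,085.18 − $398.27 = $6,686.91
State withholding: $6,686.91 × 0.03 = $200.61
Federal withholding: $6,686.91 × 0.11 = $735.56
Local income tax: $6,686.91 × 0.02 = $133.74
State unemployment insurance (employee share): $7,085.18 × 0.007 = $49.60
Social Security (OASDI): cap not yet reached, full $7,085.18 is subject → $7,085.18 × 0.0421 = $298.29
SDI: $7,085.18 × 0.003 = $21.26
Parking deduction: $126.04
Total deductions = $218.30 + $179.97 + $200.61 + $735.56 + $133.74 + $49.60 + $298.29 + $21.26 + $126.04 = $1,963.37
Net pay = $7,085.18 − $1,963.37 = $5,121.81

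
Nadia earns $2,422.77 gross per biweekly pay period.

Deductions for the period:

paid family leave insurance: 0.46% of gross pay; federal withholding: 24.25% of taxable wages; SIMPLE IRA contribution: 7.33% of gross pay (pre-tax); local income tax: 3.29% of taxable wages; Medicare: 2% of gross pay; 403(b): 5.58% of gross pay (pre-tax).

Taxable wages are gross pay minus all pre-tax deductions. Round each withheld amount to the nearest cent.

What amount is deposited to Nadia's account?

$1,469.30

SIMPLE IRA contribution: $2,422.77 × 0.0733 = $177.59
403(b): $2,422.77 × 0.0558 = $135.19
Pre-tax total = $177.59 + $135.19 = $312.78
Taxable wages = $2,422.77 − $312.78 = $2,109.99
Federal withholding: $2,109.99 × 0.2425 = $511.67
Local income tax: $2,109.99 × 0.0329 = $69.42
Paid family leave insurance: $2,422.77 × 0.0046 = $11.14
Medicare: $2,422.77 × 0.02 = $48.46
Total deductions = $177.59 + $135.19 + $511.67 + $69.42 + $11.14 + $48.46 = $953.47
Net pay = $2,422.77 − $953.47 = $1,469.30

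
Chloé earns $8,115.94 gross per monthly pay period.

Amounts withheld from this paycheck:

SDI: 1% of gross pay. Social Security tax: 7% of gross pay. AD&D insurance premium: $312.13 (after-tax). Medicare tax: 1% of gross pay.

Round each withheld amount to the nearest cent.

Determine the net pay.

$7,073.37

Medicare tax: $8,115.94 × 0.01 = $81.16
Social Security tax: $8,115.94 × 0.07 = $568.12
SDI: $8,115.94 × 0.01 = $81.16
AD&D insurance premium: $312.13
Total deductions = $81.16 + $568.12 + $81.16 + $312.13 = $1,042.57
Net pay = $8,115.94 − $1,042.57 = $7,073.37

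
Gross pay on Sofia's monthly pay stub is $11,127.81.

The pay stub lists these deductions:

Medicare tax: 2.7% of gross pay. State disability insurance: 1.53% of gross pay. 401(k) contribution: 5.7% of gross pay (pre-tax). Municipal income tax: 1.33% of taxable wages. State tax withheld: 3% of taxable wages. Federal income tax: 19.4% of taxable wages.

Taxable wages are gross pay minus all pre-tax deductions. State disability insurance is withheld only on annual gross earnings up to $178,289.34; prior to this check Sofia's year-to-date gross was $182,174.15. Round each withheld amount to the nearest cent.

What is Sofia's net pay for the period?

401(k) contribution: $11,127.81 × 0.057 = $634.29
Taxable wages = $11,127.81 − $634.29 = $10,493.52
State tax withheld: $10,493.52 × 0.03 = $314.81
Federal income tax: $10,493.52 × 0.194 = $2,035.74
Municipal income tax: $10,493.52 × 0.0133 = $139.56
State disability insurance: annual cap $178,289.34 already reached (YTD $182,174.15), so $0.00
Medicare tax: $11,127.81 × 0.027 = $300.45
Total deductions = $634.29 + $314.81 + $2,035.74 + $139.56 + $0.00 + $300.45 = $3,424.85
Net pay = $11,127.81 − $3,424.85 = $7,702.96

$7,702.96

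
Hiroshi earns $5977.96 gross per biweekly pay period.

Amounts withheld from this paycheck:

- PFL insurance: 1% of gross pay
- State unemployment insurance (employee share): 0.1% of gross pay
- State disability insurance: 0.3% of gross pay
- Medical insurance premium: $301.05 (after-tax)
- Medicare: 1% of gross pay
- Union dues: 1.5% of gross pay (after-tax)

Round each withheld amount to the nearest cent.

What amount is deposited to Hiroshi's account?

PFL insurance: $5977.96 × 0.01 = $59.78
State disability insurance: $5977.96 × 0.003 = $17.93
State unemployment insurance (employee share): $5977.96 × 0.001 = $5.98
Medicare: $5977.96 × 0.01 = $59.78
Medical insurance premium: $301.05
Union dues: $5977.96 × 0.015 = $89.67
Total deductions = $59.78 + $17.93 + $5.98 + $59.78 + $301.05 + $89.67 = $534.19
Net pay = $5977.96 − $534.19 = $5443.77

$5443.77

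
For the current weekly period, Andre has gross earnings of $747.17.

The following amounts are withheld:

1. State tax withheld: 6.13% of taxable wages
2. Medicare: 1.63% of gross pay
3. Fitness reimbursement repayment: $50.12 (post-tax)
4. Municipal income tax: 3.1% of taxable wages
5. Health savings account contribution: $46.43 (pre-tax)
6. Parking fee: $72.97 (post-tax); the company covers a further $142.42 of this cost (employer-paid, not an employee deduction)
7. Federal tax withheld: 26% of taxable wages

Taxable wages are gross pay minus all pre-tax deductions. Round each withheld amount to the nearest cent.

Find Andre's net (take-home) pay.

Health savings account contribution: $46.43
Taxable wages = $747.17 − $46.43 = $700.74
Municipal income tax: $700.74 × 0.031 = $21.72
State tax withheld: $700.74 × 0.0613 = $42.96
Federal tax withheld: $700.74 × 0.26 = $182.19
Medicare: $747.17 × 0.0163 = $12.18
Fitness reimbursement repayment: $50.12
Parking fee: $72.97
(Employer's $142.42 toward parking fee is not withheld from the employee.)
Total deductions = $46.43 + $21.72 + $42.96 + $182.19 + $12.18 + $50.12 + $72.97 = $428.57
Net pay = $747.17 − $428.57 = $318.60

$318.60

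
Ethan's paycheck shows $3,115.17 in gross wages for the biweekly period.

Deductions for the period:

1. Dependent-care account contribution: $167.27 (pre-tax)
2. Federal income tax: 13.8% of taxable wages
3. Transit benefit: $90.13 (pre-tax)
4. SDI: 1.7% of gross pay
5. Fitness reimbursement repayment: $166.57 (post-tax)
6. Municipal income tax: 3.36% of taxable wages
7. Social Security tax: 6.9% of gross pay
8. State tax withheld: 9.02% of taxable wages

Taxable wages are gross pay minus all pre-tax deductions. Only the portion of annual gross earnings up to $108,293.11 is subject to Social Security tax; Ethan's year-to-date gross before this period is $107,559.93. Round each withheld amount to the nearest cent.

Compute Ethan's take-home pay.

Dependent-care account contribution: $167.27
Transit benefit: $90.13
Pre-tax total = $167.27 + $90.13 = $257.40
Taxable wages = $3,115.17 − $257.40 = $2,857.77
Municipal income tax: $2,857.77 × 0.0336 = $96.02
Federal income tax: $2,857.77 × 0.138 = $394.37
State tax withheld: $2,857.77 × 0.0902 = $257.77
SDI: $3,115.17 × 0.017 = $52.96
Social Security tax: only $108,293.11 − $107,559.93 = $733.18 of this check is subject → $733.18 × 0.069 = $50.59
Fitness reimbursement repayment: $166.57
Total deductions = $167.27 + $90.13 + $96.02 + $394.37 + $257.77 + $52.96 + $50.59 + $166.57 = $1,275.68
Net pay = $3,115.17 − $1,275.68 = $1,839.49

$1,839.49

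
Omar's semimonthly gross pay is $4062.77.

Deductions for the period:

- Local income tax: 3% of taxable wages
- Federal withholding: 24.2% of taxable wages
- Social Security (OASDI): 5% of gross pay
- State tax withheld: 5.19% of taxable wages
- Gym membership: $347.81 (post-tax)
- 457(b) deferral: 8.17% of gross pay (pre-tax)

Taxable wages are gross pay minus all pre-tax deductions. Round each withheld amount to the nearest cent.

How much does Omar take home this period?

457(b) deferral: $4062.77 × 0.0817 = $331.93
Taxable wages = $4062.77 − $331.93 = $3730.84
State tax withheld: $3730.84 × 0.0519 = $193.63
Local income tax: $3730.84 × 0.03 = $111.93
Federal withholding: $3730.84 × 0.242 = $902.86
Social Security (OASDI): $4062.77 × 0.05 = $203.14
Gym membership: $347.81
Total deductions = $331.93 + $193.63 + $111.93 + $902.86 + $203.14 + $347.81 = $2091.30
Net pay = $4062.77 − $2091.30 = $1971.47

$1971.47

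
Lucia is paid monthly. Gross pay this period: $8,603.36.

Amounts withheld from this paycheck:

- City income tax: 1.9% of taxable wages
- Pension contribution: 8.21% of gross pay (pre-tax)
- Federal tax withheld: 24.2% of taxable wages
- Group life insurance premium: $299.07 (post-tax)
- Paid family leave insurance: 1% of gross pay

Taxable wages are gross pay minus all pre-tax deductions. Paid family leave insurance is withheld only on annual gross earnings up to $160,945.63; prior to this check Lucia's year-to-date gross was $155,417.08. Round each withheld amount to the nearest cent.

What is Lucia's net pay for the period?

$5,481.54

Pension contribution: $8,603.36 × 0.0821 = $706.34
Taxable wages = $8,603.36 − $706.34 = $7,897.02
City income tax: $7,897.02 × 0.019 = $150.04
Federal tax withheld: $7,897.02 × 0.242 = $1,911.08
Paid family leave insurance: only $160,945.63 − $155,417.08 = $5,528.55 of this check is subject → $5,528.55 × 0.01 = $55.29
Group life insurance premium: $299.07
Total deductions = $706.34 + $150.04 + $1,911.08 + $55.29 + $299.07 = $3,121.82
Net pay = $8,603.36 − $3,121.82 = $5,481.54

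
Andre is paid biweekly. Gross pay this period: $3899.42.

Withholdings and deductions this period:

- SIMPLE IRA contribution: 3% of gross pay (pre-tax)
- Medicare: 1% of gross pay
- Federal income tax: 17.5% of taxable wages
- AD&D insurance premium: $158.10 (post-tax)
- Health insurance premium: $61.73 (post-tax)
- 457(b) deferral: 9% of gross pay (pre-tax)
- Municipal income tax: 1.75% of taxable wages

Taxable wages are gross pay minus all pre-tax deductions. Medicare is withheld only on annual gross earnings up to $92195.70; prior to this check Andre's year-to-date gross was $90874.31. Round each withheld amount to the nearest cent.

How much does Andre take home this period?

$2537.89

SIMPLE IRA contribution: $3899.42 × 0.03 = $116.98
457(b) deferral: $3899.42 × 0.09 = $350.95
Pre-tax total = $116.98 + $350.95 = $467.93
Taxable wages = $3899.42 − $467.93 = $3431.49
Municipal income tax: $3431.49 × 0.0175 = $60.05
Federal income tax: $3431.49 × 0.175 = $600.51
Medicare: only $92195.70 − $90874.31 = $1321.39 of this check is subject → $1321.39 × 0.01 = $13.21
Health insurance premium: $61.73
AD&D insurance premium: $158.10
Total deductions = $116.98 + $350.95 + $60.05 + $600.51 + $13.21 + $61.73 + $158.10 = $1361.53
Net pay = $3899.42 − $1361.53 = $2537.89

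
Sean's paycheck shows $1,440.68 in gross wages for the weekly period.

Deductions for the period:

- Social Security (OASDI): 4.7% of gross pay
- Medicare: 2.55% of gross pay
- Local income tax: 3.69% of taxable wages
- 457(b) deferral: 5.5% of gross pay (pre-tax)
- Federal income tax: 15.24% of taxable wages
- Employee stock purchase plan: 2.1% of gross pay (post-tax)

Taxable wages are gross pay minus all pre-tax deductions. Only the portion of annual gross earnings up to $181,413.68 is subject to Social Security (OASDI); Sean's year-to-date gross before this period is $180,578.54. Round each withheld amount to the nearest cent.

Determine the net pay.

$997.48

457(b) deferral: $1,440.68 × 0.055 = $79.24
Taxable wages = $1,440.68 − $79.24 = $1,361.44
Local income tax: $1,361.44 × 0.0369 = $50.24
Federal income tax: $1,361.44 × 0.1524 = $207.48
Medicare: $1,440.68 × 0.0255 = $36.74
Social Security (OASDI): only $181,413.68 − $180,578.54 = $835.14 of this check is subject → $835.14 × 0.047 = $39.25
Employee stock purchase plan: $1,440.68 × 0.021 = $30.25
Total deductions = $79.24 + $50.24 + $207.48 + $36.74 + $39.25 + $30.25 = $443.20
Net pay = $1,440.68 − $443.20 = $997.48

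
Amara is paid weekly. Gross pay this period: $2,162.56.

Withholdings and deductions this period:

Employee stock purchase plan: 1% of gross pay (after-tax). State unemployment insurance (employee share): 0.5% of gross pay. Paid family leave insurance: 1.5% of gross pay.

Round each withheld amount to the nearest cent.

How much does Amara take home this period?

$2,097.68

Paid family leave insurance: $2,162.56 × 0.015 = $32.44
State unemployment insurance (employee share): $2,162.56 × 0.005 = $10.81
Employee stock purchase plan: $2,162.56 × 0.01 = $21.63
Total deductions = $32.44 + $10.81 + $21.63 = $64.88
Net pay = $2,162.56 − $64.88 = $2,097.68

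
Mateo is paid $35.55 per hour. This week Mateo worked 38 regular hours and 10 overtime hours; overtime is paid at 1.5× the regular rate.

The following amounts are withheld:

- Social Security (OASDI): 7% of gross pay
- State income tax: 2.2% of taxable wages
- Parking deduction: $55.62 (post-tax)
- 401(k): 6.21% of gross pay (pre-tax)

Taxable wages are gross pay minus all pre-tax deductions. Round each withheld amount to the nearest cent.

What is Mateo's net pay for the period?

$1,540.75

Regular pay: 38 × $35.55 = $1,350.90
Overtime pay: 10 × $35.55 × 1.5 = $533.25
Gross pay = $1,350.90 + $533.25 = $1,884.15
401(k): $1,884.15 × 0.0621 = $117.01
Taxable wages = $1,884.15 − $117.01 = $1,767.14
State income tax: $1,767.14 × 0.022 = $38.88
Social Security (OASDI): $1,884.15 × 0.07 = $131.89
Parking deduction: $55.62
Total deductions = $117.01 + $38.88 + $131.89 + $55.62 = $343.40
Net pay = $1,884.15 − $343.40 = $1,540.75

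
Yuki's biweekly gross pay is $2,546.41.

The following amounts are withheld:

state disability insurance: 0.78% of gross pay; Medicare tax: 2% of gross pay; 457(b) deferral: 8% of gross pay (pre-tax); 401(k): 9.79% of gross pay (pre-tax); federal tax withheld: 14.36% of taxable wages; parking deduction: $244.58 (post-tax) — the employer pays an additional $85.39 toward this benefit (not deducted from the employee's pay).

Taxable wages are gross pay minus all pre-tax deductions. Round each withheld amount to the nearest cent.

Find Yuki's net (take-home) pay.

$1,477.43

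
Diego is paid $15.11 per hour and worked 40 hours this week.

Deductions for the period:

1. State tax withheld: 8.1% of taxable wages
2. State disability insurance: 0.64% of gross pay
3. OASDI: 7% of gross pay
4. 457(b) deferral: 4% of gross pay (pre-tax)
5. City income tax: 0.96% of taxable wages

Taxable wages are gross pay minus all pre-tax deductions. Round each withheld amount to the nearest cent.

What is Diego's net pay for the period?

$481.47

Gross pay: 40 × $15.11 = $604.40
457(b) deferral: $604.40 × 0.04 = $24.18
Taxable wages = $604.40 − $24.18 = $580.22
State tax withheld: $580.22 × 0.081 = $47.00
City income tax: $580.22 × 0.0096 = $5.57
State disability insurance: $604.40 × 0.0064 = $3.87
OASDI: $604.40 × 0.07 = $42.31
Total deductions = $24.18 + $47.00 + $5.57 + $3.87 + $42.31 = $122.93
Net pay = $604.40 − $122.93 = $481.47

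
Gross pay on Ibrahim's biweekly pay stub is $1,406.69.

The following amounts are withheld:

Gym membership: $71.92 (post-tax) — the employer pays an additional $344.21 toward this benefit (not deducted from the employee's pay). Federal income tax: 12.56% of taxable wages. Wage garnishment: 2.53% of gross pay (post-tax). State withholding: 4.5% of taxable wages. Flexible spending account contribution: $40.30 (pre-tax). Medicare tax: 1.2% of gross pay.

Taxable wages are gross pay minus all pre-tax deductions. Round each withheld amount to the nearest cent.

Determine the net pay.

$1,008.89

Flexible spending account contribution: $40.30
Taxable wages = $1,406.69 − $40.30 = $1,366.39
Federal income tax: $1,366.39 × 0.1256 = $171.62
State withholding: $1,366.39 × 0.045 = $61.49
Medicare tax: $1,406.69 × 0.012 = $16.88
Wage garnishment: $1,406.69 × 0.0253 = $35.59
Gym membership: $71.92
(Employer's $344.21 toward gym membership is not withheld from the employee.)
Total deductions = $40.30 + $171.62 + $61.49 + $16.88 + $35.59 + $71.92 = $397.80
Net pay = $1,406.69 − $397.80 = $1,008.89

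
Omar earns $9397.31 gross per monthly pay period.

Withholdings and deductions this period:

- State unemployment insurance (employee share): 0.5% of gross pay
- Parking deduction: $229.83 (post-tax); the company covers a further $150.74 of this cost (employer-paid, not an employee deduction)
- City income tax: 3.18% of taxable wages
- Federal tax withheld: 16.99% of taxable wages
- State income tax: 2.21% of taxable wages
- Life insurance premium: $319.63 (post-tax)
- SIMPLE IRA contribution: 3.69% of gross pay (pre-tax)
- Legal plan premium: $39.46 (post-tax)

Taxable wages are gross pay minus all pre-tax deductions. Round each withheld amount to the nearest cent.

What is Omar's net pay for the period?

$6389.12

SIMPLE IRA contribution: $9397.31 × 0.0369 = $346.76
Taxable wages = $9397.31 − $346.76 = $9050.55
City income tax: $9050.55 × 0.0318 = $287.81
State income tax: $9050.55 × 0.0221 = $200.02
Federal tax withheld: $9050.55 × 0.1699 = $1537.69
State unemployment insurance (employee share): $9397.31 × 0.005 = $46.99
Parking deduction: $229.83
Life insurance premium: $319.63
Legal plan premium: $39.46
(Employer's $150.74 toward parking deduction is not withheld from the employee.)
Total deductions = $346.76 + $287.81 + $200.02 + $1537.69 + $46.99 + $229.83 + $319.63 + $39.46 = $3008.19
Net pay = $9397.31 − $3008.19 = $6389.12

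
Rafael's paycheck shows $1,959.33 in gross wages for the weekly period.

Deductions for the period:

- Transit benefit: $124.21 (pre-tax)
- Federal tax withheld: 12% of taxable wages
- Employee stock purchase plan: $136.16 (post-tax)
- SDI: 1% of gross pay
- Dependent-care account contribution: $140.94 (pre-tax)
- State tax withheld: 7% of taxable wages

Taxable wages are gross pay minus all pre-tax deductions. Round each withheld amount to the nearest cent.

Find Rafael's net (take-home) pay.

Dependent-care account contribution: $140.94
Transit benefit: $124.21
Pre-tax total = $140.94 + $124.21 = $265.15
Taxable wages = $1,959.33 − $265.15 = $1,694.18
State tax withheld: $1,694.18 × 0.07 = $118.59
Federal tax withheld: $1,694.18 × 0.12 = $203.30
SDI: $1,959.33 × 0.01 = $19.59
Employee stock purchase plan: $136.16
Total deductions = $140.94 + $124.21 + $118.59 + $203.30 + $19.59 + $136.16 = $742.79
Net pay = $1,959.33 − $742.79 = $1,216.54

$1,216.54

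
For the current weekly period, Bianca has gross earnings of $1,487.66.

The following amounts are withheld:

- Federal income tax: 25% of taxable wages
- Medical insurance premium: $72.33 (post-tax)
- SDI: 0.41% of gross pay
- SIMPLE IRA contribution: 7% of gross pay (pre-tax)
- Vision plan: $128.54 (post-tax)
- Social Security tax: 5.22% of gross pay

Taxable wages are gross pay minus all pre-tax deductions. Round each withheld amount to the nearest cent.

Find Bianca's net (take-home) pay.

$753.01

SIMPLE IRA contribution: $1,487.66 × 0.07 = $104.14
Taxable wages = $1,487.66 − $104.14 = $1,383.52
Federal income tax: $1,383.52 × 0.25 = $345.88
Social Security tax: $1,487.66 × 0.0522 = $77.66
SDI: $1,487.66 × 0.0041 = $6.10
Vision plan: $128.54
Medical insurance premium: $72.33
Total deductions = $104.14 + $345.88 + $77.66 + $6.10 + $128.54 + $72.33 = $734.65
Net pay = $1,487.66 − $734.65 = $753.01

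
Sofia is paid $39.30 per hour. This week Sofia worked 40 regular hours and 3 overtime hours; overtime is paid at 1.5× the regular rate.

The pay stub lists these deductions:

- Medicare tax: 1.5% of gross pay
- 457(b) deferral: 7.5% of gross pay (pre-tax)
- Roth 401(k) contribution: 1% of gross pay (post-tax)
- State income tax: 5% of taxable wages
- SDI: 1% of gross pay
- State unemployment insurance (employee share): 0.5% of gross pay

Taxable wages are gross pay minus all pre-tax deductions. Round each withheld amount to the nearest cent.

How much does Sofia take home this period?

$1466.86

Regular pay: 40 × $39.30 = $1572.00
Overtime pay: 3 × $39.30 × 1.5 = $176.85
Gross pay = $1572.00 + $176.85 = $1748.85
457(b) deferral: $1748.85 × 0.075 = $131.16
Taxable wages = $1748.85 − $131.16 = $1617.69
State income tax: $1617.69 × 0.05 = $80.88
SDI: $1748.85 × 0.01 = $17.49
Medicare tax: $1748.85 × 0.015 = $26.23
State unemployment insurance (employee share): $1748.85 × 0.005 = $8.74
Roth 401(k) contribution: $1748.85 × 0.01 = $17.49
Total deductions = $131.16 + $80.88 + $17.49 + $26.23 + $8.74 + $17.49 = $281.99
Net pay = $1748.85 − $281.99 = $1466.86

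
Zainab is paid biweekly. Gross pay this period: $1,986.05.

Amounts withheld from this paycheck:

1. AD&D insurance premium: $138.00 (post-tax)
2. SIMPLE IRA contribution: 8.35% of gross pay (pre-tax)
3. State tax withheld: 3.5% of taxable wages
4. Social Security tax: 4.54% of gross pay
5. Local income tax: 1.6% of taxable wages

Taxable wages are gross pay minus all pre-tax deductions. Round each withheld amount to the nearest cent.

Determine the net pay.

$1,499.21

SIMPLE IRA contribution: $1,986.05 × 0.0835 = $165.84
Taxable wages = $1,986.05 − $165.84 = $1,820.21
Local income tax: $1,820.21 × 0.016 = $29.12
State tax withheld: $1,820.21 × 0.035 = $63.71
Social Security tax: $1,986.05 × 0.0454 = $90.17
AD&D insurance premium: $138.00
Total deductions = $165.84 + $29.12 + $63.71 + $90.17 + $138.00 = $486.84
Net pay = $1,986.05 − $486.84 = $1,499.21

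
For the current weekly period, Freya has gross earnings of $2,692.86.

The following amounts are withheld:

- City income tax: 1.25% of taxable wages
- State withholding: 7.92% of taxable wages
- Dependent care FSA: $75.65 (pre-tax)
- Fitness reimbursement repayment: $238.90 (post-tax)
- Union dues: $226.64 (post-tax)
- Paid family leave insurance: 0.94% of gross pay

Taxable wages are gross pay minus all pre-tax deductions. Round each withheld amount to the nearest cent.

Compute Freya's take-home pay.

Dependent care FSA: $75.65
Taxable wages = $2,692.86 − $75.65 = $2,617.21
State withholding: $2,617.21 × 0.0792 = $207.28
City income tax: $2,617.21 × 0.0125 = $32.72
Paid family leave insurance: $2,692.86 × 0.0094 = $25.31
Union dues: $226.64
Fitness reimbursement repayment: $238.90
Total deductions = $75.65 + $207.28 + $32.72 + $25.31 + $226.64 + $238.90 = $806.50
Net pay = $2,692.86 − $806.50 = $1,886.36

$1,886.36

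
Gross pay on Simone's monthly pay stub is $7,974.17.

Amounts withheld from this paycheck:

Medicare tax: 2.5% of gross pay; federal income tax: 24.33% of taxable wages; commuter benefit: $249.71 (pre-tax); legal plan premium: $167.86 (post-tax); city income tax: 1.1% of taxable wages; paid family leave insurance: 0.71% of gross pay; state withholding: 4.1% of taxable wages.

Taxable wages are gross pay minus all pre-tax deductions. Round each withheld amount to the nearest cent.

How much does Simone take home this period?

Commuter benefit: $249.71
Taxable wages = $7,974.17 − $249.71 = $7,724.46
Federal income tax: $7,724.46 × 0.2433 = $1,879.36
City income tax: $7,724.46 × 0.011 = $84.97
State withholding: $7,724.46 × 0.041 = $316.70
Paid family leave insurance: $7,974.17 × 0.0071 = $56.62
Medicare tax: $7,974.17 × 0.025 = $199.35
Legal plan premium: $167.86
Total deductions = $249.71 + $1,879.36 + $84.97 + $316.70 + $56.62 + $199.35 + $167.86 = $2,954.57
Net pay = $7,974.17 − $2,954.57 = $5,019.60

$5,019.60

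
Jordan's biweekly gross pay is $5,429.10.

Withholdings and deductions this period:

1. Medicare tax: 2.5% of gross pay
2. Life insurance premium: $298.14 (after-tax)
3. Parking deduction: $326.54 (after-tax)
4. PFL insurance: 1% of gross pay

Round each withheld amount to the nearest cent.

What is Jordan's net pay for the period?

$4,614.40

Medicare tax: $5,429.10 × 0.025 = $135.73
PFL insurance: $5,429.10 × 0.01 = $54.29
Life insurance premium: $298.14
Parking deduction: $326.54
Total deductions = $135.73 + $54.29 + $298.14 + $326.54 = $814.70
Net pay = $5,429.10 − $814.70 = $4,614.40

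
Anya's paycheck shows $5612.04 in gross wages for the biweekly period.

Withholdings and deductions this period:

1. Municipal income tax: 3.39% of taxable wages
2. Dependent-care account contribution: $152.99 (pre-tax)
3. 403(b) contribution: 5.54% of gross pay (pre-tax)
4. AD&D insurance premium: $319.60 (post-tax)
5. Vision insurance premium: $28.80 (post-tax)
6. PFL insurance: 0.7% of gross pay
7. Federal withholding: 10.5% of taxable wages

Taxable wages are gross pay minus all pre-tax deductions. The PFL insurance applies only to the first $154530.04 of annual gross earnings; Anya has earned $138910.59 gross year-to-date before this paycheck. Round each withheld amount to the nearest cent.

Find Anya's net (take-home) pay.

$4045.39

403(b) contribution: $5612.04 × 0.0554 = $310.91
Dependent-care account contribution: $152.99
Pre-tax total = $310.91 + $152.99 = $463.90
Taxable wages = $5612.04 − $463.90 = $5148.14
Federal withholding: $5148.14 × 0.105 = $540.55
Municipal income tax: $5148.14 × 0.0339 = $174.52
PFL insurance: cap not yet reached, full $5612.04 is subject → $5612.04 × 0.007 = $39.28
Vision insurance premium: $28.80
AD&D insurance premium: $319.60
Total deductions = $310.91 + $152.99 + $540.55 + $174.52 + $39.28 + $28.80 + $319.60 = $1566.65
Net pay = $5612.04 − $1566.65 = $4045.39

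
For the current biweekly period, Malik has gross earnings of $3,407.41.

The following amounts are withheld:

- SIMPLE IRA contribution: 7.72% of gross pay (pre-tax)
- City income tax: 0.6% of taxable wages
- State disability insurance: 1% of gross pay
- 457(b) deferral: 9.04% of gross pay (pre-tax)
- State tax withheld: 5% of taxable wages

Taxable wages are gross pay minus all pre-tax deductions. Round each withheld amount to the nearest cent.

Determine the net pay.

457(b) deferral: $3,407.41 × 0.0904 = $308.03
SIMPLE IRA contribution: $3,407.41 × 0.0772 = $263.05
Pre-tax total = $308.03 + $263.05 = $571.08
Taxable wages = $3,407.41 − $571.08 = $2,836.33
City income tax: $2,836.33 × 0.006 = $17.02
State tax withheld: $2,836.33 × 0.05 = $141.82
State disability insurance: $3,407.41 × 0.01 = $34.07
Total deductions = $308.03 + $263.05 + $17.02 + $141.82 + $34.07 = $763.99
Net pay = $3,407.41 − $763.99 = $2,643.42

$2,643.42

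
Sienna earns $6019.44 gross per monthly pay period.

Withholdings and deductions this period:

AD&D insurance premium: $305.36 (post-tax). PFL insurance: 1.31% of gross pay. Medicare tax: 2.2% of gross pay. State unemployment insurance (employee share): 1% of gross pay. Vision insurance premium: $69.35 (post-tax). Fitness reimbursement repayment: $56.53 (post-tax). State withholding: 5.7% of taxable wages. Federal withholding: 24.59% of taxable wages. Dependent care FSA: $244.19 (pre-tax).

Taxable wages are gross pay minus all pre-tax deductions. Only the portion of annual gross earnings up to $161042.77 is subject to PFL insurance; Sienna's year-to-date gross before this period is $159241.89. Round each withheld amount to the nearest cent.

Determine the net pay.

Dependent care FSA: $244.19
Taxable wages = $6019.44 − $244.19 = $5775.25
Federal withholding: $5775.25 × 0.2459 = $1420.13
State withholding: $5775.25 × 0.057 = $329.19
PFL insurance: only $161042.77 − $159241.89 = $1800.88 of this check is subject → $1800.88 × 0.0131 = $23.59
Medicare tax: $6019.44 × 0.022 = $132.43
State unemployment insurance (employee share): $6019.44 × 0.01 = $60.19
Fitness reimbursement repayment: $56.53
Vision insurance premium: $69.35
AD&D insurance premium: $305.36
Total deductions = $244.19 + $1420.13 + $329.19 + $23.59 + $132.43 + $60.19 + $56.53 + $69.35 + $305.36 = $2640.96
Net pay = $6019.44 − $2640.96 = $3378.48

$3378.48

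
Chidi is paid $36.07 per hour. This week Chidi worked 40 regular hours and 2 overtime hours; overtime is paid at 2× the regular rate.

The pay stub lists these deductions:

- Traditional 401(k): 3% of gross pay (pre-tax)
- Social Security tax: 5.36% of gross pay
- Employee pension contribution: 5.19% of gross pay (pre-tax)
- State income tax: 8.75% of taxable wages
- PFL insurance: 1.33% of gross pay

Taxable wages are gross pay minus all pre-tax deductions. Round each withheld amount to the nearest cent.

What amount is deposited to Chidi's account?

$1223.42

Regular pay: 40 × $36.07 = $1442.80
Overtime pay: 2 × $36.07 × 2 = $144.28
Gross pay = $1442.80 + $144.28 = $1587.08
Traditional 401(k): $1587.08 × 0.03 = $47.61
Employee pension contribution: $1587.08 × 0.0519 = $82.37
Pre-tax total = $47.61 + $82.37 = $129.98
Taxable wages = $1587.08 − $129.98 = $1457.10
State income tax: $1457.10 × 0.0875 = $127.50
Social Security tax: $1587.08 × 0.0536 = $85.07
PFL insurance: $1587.08 × 0.0133 = $21.11
Total deductions = $47.61 + $82.37 + $127.50 + $85.07 + $21.11 = $363.66
Net pay = $1587.08 − $363.66 = $1223.42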